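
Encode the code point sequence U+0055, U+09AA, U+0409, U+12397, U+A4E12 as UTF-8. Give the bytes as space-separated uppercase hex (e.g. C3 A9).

U+0055: 1-byte form → 55.
U+09AA: 3-byte form → E0 A6 AA.
U+0409: 2-byte form → D0 89.
U+12397: 4-byte form → F0 92 8E 97.
U+A4E12: 4-byte form → F2 A4 B8 92.
Concatenated (14 bytes): 55 E0 A6 AA D0 89 F0 92 8E 97 F2 A4 B8 92.

55 E0 A6 AA D0 89 F0 92 8E 97 F2 A4 B8 92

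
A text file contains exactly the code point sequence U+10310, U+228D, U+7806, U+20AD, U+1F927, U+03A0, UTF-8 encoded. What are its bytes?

F0 90 8C 90 E2 8A 8D E7 A0 86 E2 82 AD F0 9F A4 A7 CE A0

U+10310: 4-byte form → F0 90 8C 90.
U+228D: 3-byte form → E2 8A 8D.
U+7806: 3-byte form → E7 A0 86.
U+20AD: 3-byte form → E2 82 AD.
U+1F927: 4-byte form → F0 9F A4 A7.
U+03A0: 2-byte form → CE A0.
Concatenated (19 bytes): F0 90 8C 90 E2 8A 8D E7 A0 86 E2 82 AD F0 9F A4 A7 CE A0.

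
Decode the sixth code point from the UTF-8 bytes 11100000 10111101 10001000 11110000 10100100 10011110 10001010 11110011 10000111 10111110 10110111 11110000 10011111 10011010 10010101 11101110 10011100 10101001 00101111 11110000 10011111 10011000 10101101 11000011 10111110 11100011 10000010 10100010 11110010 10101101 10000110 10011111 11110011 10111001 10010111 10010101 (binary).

U+002F

Offset 0: leading byte 0xE0 = 11100000 → 3-byte char #1 = E0 BD 88.
Offset 3: leading byte 0xF0 = 11110000 → 4-byte char #2 = F0 A4 9E 8A.
Offset 7: leading byte 0xF3 = 11110011 → 4-byte char #3 = F3 87 BE B7.
Offset 11: leading byte 0xF0 = 11110000 → 4-byte char #4 = F0 9F 9A 95.
Offset 15: leading byte 0xEE = 11101110 → 3-byte char #5 = EE 9C A9.
Offset 18: leading byte 0x2F = 00101111 → 1-byte char #6 = 2F.
Leading byte 0x2F = 00101111 matches 0xxxxxxx → 1-byte sequence.
Byte 1: 0x2F = 00101111, payload 0101111 (7 bits).
Concatenate: 0101111 = 0x2F (7 bits → U+002F).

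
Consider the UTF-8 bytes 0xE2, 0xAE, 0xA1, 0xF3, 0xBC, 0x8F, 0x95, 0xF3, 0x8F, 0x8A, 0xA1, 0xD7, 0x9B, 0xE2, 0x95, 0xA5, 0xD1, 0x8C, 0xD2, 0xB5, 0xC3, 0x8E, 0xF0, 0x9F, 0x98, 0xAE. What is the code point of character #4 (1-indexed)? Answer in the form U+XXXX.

Offset 0: leading byte 0xE2 = 11100010 → 3-byte char #1 = E2 AE A1.
Offset 3: leading byte 0xF3 = 11110011 → 4-byte char #2 = F3 BC 8F 95.
Offset 7: leading byte 0xF3 = 11110011 → 4-byte char #3 = F3 8F 8A A1.
Offset 11: leading byte 0xD7 = 11010111 → 2-byte char #4 = D7 9B.
Leading byte 0xD7 = 11010111 matches 110xxxxx → 2-byte sequence.
Byte 1: 0xD7 = 11010111, payload 10111 (5 bits).
Byte 2: 0x9B = 10011011 (10xxxxxx ✓), payload 011011.
Concatenate: 10111011011 = 0x5DB (11 bits → U+05DB).

U+05DB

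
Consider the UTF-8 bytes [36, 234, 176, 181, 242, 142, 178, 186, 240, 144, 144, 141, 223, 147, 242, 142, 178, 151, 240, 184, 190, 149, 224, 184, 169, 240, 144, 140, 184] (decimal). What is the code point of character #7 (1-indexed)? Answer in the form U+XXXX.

Offset 0: leading byte 0x24 = 00100100 → 1-byte char #1 = 24.
Offset 1: leading byte 0xEA = 11101010 → 3-byte char #2 = EA B0 B5.
Offset 4: leading byte 0xF2 = 11110010 → 4-byte char #3 = F2 8E B2 BA.
Offset 8: leading byte 0xF0 = 11110000 → 4-byte char #4 = F0 90 90 8D.
Offset 12: leading byte 0xDF = 11011111 → 2-byte char #5 = DF 93.
Offset 14: leading byte 0xF2 = 11110010 → 4-byte char #6 = F2 8E B2 97.
Offset 18: leading byte 0xF0 = 11110000 → 4-byte char #7 = F0 B8 BE 95.
Leading byte 0xF0 = 11110000 matches 11110xxx → 4-byte sequence.
Byte 1: 0xF0 = 11110000, payload 000 (3 bits).
Byte 2: 0xB8 = 10111000 (10xxxxxx ✓), payload 111000.
Byte 3: 0xBE = 10111110 (10xxxxxx ✓), payload 111110.
Byte 4: 0x95 = 10010101 (10xxxxxx ✓), payload 010101.
Concatenate: 000111000111110010101 = 0x38F95 (21 bits → U+38F95).

U+38F95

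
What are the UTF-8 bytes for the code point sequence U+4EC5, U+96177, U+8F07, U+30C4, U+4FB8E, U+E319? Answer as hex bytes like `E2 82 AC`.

U+4EC5: 3-byte form → E4 BB 85.
U+96177: 4-byte form → F2 96 85 B7.
U+8F07: 3-byte form → E8 BC 87.
U+30C4: 3-byte form → E3 83 84.
U+4FB8E: 4-byte form → F1 8F AE 8E.
U+E319: 3-byte form → EE 8C 99.
Concatenated (20 bytes): E4 BB 85 F2 96 85 B7 E8 BC 87 E3 83 84 F1 8F AE 8E EE 8C 99.

E4 BB 85 F2 96 85 B7 E8 BC 87 E3 83 84 F1 8F AE 8E EE 8C 99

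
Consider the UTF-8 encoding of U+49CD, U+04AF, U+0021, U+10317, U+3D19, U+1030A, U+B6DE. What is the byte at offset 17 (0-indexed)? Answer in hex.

0xEB

U+49CD → 3-byte form E4 A7 8D at offsets 0–2.
U+04AF → 2-byte form D2 AF at offsets 3–4.
U+0021 → 1-byte form 21 at offsets 5–5.
U+10317 → 4-byte form F0 90 8C 97 at offsets 6–9.
U+3D19 → 3-byte form E3 B4 99 at offsets 10–12.
U+1030A → 4-byte form F0 90 8C 8A at offsets 13–16.
U+B6DE → 3-byte form EB 9B 9E at offsets 17–19.
Offset 17 falls in char 7's range; it's byte 1 of EB 9B 9E = 0xEB.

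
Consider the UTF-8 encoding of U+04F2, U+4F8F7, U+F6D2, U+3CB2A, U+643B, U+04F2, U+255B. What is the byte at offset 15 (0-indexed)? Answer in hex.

0xBB

U+04F2 → 2-byte form D3 B2 at offsets 0–1.
U+4F8F7 → 4-byte form F1 8F A3 B7 at offsets 2–5.
U+F6D2 → 3-byte form EF 9B 92 at offsets 6–8.
U+3CB2A → 4-byte form F0 BC AC AA at offsets 9–12.
U+643B → 3-byte form E6 90 BB at offsets 13–15.
Offset 15 falls in char 5's range; it's byte 3 of E6 90 BB = 0xBB.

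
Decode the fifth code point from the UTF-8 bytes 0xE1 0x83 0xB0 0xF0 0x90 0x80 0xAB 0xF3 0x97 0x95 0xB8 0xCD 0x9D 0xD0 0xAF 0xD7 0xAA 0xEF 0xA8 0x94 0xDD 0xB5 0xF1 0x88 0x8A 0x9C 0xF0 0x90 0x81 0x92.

U+042F

Offset 0: leading byte 0xE1 = 11100001 → 3-byte char #1 = E1 83 B0.
Offset 3: leading byte 0xF0 = 11110000 → 4-byte char #2 = F0 90 80 AB.
Offset 7: leading byte 0xF3 = 11110011 → 4-byte char #3 = F3 97 95 B8.
Offset 11: leading byte 0xCD = 11001101 → 2-byte char #4 = CD 9D.
Offset 13: leading byte 0xD0 = 11010000 → 2-byte char #5 = D0 AF.
Leading byte 0xD0 = 11010000 matches 110xxxxx → 2-byte sequence.
Byte 1: 0xD0 = 11010000, payload 10000 (5 bits).
Byte 2: 0xAF = 10101111 (10xxxxxx ✓), payload 101111.
Concatenate: 10000101111 = 0x42F (11 bits → U+042F).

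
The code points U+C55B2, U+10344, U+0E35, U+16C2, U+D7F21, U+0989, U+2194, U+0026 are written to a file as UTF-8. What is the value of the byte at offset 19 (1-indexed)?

1-indexed offset 19 is 0-indexed offset 18.
U+C55B2 → 4-byte form F3 85 96 B2 at offsets 0–3.
U+10344 → 4-byte form F0 90 8D 84 at offsets 4–7.
U+0E35 → 3-byte form E0 B8 B5 at offsets 8–10.
U+16C2 → 3-byte form E1 9B 82 at offsets 11–13.
U+D7F21 → 4-byte form F3 97 BC A1 at offsets 14–17.
U+0989 → 3-byte form E0 A6 89 at offsets 18–20.
Offset 18 falls in char 6's range; it's byte 1 of E0 A6 89 = 0xE0.

0xE0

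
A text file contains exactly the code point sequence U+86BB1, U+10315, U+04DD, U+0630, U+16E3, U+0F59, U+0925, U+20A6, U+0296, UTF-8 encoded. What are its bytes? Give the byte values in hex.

U+86BB1: 4-byte form → F2 86 AE B1.
U+10315: 4-byte form → F0 90 8C 95.
U+04DD: 2-byte form → D3 9D.
U+0630: 2-byte form → D8 B0.
U+16E3: 3-byte form → E1 9B A3.
U+0F59: 3-byte form → E0 BD 99.
U+0925: 3-byte form → E0 A4 A5.
U+20A6: 3-byte form → E2 82 A6.
U+0296: 2-byte form → CA 96.
Concatenated (26 bytes): F2 86 AE B1 F0 90 8C 95 D3 9D D8 B0 E1 9B A3 E0 BD 99 E0 A4 A5 E2 82 A6 CA 96.

F2 86 AE B1 F0 90 8C 95 D3 9D D8 B0 E1 9B A3 E0 BD 99 E0 A4 A5 E2 82 A6 CA 96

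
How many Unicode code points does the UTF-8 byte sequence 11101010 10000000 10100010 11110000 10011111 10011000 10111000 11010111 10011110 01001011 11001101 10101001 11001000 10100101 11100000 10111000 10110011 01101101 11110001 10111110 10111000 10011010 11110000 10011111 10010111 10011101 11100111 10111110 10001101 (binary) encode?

11

Byte at offset 0: 0xEA = 11101010 → 3-byte char (#1). Advance 3.
Byte at offset 3: 0xF0 = 11110000 → 4-byte char (#2). Advance 4.
Byte at offset 7: 0xD7 = 11010111 → 2-byte char (#3). Advance 2.
Byte at offset 9: 0x4B = 01001011 → 1-byte char (#4). Advance 1.
Byte at offset 10: 0xCD = 11001101 → 2-byte char (#5). Advance 2.
Byte at offset 12: 0xC8 = 11001000 → 2-byte char (#6). Advance 2.
Byte at offset 14: 0xE0 = 11100000 → 3-byte char (#7). Advance 3.
Byte at offset 17: 0x6D = 01101101 → 1-byte char (#8). Advance 1.
Byte at offset 18: 0xF1 = 11110001 → 4-byte char (#9). Advance 4.
Byte at offset 22: 0xF0 = 11110000 → 4-byte char (#10). Advance 4.
Byte at offset 26: 0xE7 = 11100111 → 3-byte char (#11). Advance 3.
Reached end at offset 29 after 11 code points.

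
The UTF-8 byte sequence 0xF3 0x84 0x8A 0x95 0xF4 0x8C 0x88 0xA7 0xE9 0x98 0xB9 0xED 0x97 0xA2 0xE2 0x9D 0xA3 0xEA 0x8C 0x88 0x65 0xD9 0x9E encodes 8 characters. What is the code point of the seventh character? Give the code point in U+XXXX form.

Offset 0: leading byte 0xF3 = 11110011 → 4-byte char #1 = F3 84 8A 95.
Offset 4: leading byte 0xF4 = 11110100 → 4-byte char #2 = F4 8C 88 A7.
Offset 8: leading byte 0xE9 = 11101001 → 3-byte char #3 = E9 98 B9.
Offset 11: leading byte 0xED = 11101101 → 3-byte char #4 = ED 97 A2.
Offset 14: leading byte 0xE2 = 11100010 → 3-byte char #5 = E2 9D A3.
Offset 17: leading byte 0xEA = 11101010 → 3-byte char #6 = EA 8C 88.
Offset 20: leading byte 0x65 = 01100101 → 1-byte char #7 = 65.
Leading byte 0x65 = 01100101 matches 0xxxxxxx → 1-byte sequence.
Byte 1: 0x65 = 01100101, payload 1100101 (7 bits).
Concatenate: 1100101 = 0x65 (7 bits → U+0065).

U+0065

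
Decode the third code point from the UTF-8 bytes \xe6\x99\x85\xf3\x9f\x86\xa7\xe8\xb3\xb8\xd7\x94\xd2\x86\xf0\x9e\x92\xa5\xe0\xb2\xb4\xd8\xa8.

Offset 0: leading byte 0xE6 = 11100110 → 3-byte char #1 = E6 99 85.
Offset 3: leading byte 0xF3 = 11110011 → 4-byte char #2 = F3 9F 86 A7.
Offset 7: leading byte 0xE8 = 11101000 → 3-byte char #3 = E8 B3 B8.
Leading byte 0xE8 = 11101000 matches 1110xxxx → 3-byte sequence.
Byte 1: 0xE8 = 11101000, payload 1000 (4 bits).
Byte 2: 0xB3 = 10110011 (10xxxxxx ✓), payload 110011.
Byte 3: 0xB8 = 10111000 (10xxxxxx ✓), payload 111000.
Concatenate: 1000110011111000 = 0x8CF8 (16 bits → U+8CF8).

U+8CF8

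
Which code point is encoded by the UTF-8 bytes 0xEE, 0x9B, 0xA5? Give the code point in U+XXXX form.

Leading byte 0xEE = 11101110 matches 1110xxxx → 3-byte sequence.
Byte 1: 0xEE = 11101110, payload 1110 (4 bits).
Byte 2: 0x9B = 10011011 (10xxxxxx ✓), payload 011011.
Byte 3: 0xA5 = 10100101 (10xxxxxx ✓), payload 100101.
Concatenate: 1110011011100101 = 0xE6E5 (16 bits → U+E6E5).

U+E6E5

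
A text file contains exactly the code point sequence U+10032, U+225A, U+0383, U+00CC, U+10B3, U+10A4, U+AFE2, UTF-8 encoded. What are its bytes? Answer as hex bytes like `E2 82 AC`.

U+10032: 4-byte form → F0 90 80 B2.
U+225A: 3-byte form → E2 89 9A.
U+0383: 2-byte form → CE 83.
U+00CC: 2-byte form → C3 8C.
U+10B3: 3-byte form → E1 82 B3.
U+10A4: 3-byte form → E1 82 A4.
U+AFE2: 3-byte form → EA BF A2.
Concatenated (20 bytes): F0 90 80 B2 E2 89 9A CE 83 C3 8C E1 82 B3 E1 82 A4 EA BF A2.

F0 90 80 B2 E2 89 9A CE 83 C3 8C E1 82 B3 E1 82 A4 EA BF A2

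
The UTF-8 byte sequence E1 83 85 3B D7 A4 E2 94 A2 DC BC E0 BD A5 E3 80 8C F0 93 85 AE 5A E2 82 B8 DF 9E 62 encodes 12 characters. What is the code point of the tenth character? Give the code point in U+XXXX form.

U+20B8

Offset 0: leading byte 0xE1 = 11100001 → 3-byte char #1 = E1 83 85.
Offset 3: leading byte 0x3B = 00111011 → 1-byte char #2 = 3B.
Offset 4: leading byte 0xD7 = 11010111 → 2-byte char #3 = D7 A4.
Offset 6: leading byte 0xE2 = 11100010 → 3-byte char #4 = E2 94 A2.
Offset 9: leading byte 0xDC = 11011100 → 2-byte char #5 = DC BC.
Offset 11: leading byte 0xE0 = 11100000 → 3-byte char #6 = E0 BD A5.
Offset 14: leading byte 0xE3 = 11100011 → 3-byte char #7 = E3 80 8C.
Offset 17: leading byte 0xF0 = 11110000 → 4-byte char #8 = F0 93 85 AE.
Offset 21: leading byte 0x5A = 01011010 → 1-byte char #9 = 5A.
Offset 22: leading byte 0xE2 = 11100010 → 3-byte char #10 = E2 82 B8.
Leading byte 0xE2 = 11100010 matches 1110xxxx → 3-byte sequence.
Byte 1: 0xE2 = 11100010, payload 0010 (4 bits).
Byte 2: 0x82 = 10000010 (10xxxxxx ✓), payload 000010.
Byte 3: 0xB8 = 10111000 (10xxxxxx ✓), payload 111000.
Concatenate: 0010000010111000 = 0x20B8 (16 bits → U+20B8).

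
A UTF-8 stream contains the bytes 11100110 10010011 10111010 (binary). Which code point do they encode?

Leading byte 0xE6 = 11100110 matches 1110xxxx → 3-byte sequence.
Byte 1: 0xE6 = 11100110, payload 0110 (4 bits).
Byte 2: 0x93 = 10010011 (10xxxxxx ✓), payload 010011.
Byte 3: 0xBA = 10111010 (10xxxxxx ✓), payload 111010.
Concatenate: 0110010011111010 = 0x64FA (16 bits → U+64FA).

U+64FA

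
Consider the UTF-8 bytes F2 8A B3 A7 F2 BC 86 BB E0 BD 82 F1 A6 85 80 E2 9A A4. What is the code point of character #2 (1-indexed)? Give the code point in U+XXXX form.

Offset 0: leading byte 0xF2 = 11110010 → 4-byte char #1 = F2 8A B3 A7.
Offset 4: leading byte 0xF2 = 11110010 → 4-byte char #2 = F2 BC 86 BB.
Leading byte 0xF2 = 11110010 matches 11110xxx → 4-byte sequence.
Byte 1: 0xF2 = 11110010, payload 010 (3 bits).
Byte 2: 0xBC = 10111100 (10xxxxxx ✓), payload 111100.
Byte 3: 0x86 = 10000110 (10xxxxxx ✓), payload 000110.
Byte 4: 0xBB = 10111011 (10xxxxxx ✓), payload 111011.
Concatenate: 010111100000110111011 = 0xBC1BB (21 bits → U+BC1BB).

U+BC1BB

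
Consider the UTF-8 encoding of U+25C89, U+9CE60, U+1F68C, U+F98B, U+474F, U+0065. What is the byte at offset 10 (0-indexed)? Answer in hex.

0x9A

U+25C89 → 4-byte form F0 A5 B2 89 at offsets 0–3.
U+9CE60 → 4-byte form F2 9C B9 A0 at offsets 4–7.
U+1F68C → 4-byte form F0 9F 9A 8C at offsets 8–11.
Offset 10 falls in char 3's range; it's byte 3 of F0 9F 9A 8C = 0x9A.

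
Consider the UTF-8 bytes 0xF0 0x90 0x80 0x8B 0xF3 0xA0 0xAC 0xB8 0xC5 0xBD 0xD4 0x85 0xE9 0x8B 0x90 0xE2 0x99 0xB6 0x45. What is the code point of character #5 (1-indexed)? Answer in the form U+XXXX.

Offset 0: leading byte 0xF0 = 11110000 → 4-byte char #1 = F0 90 80 8B.
Offset 4: leading byte 0xF3 = 11110011 → 4-byte char #2 = F3 A0 AC B8.
Offset 8: leading byte 0xC5 = 11000101 → 2-byte char #3 = C5 BD.
Offset 10: leading byte 0xD4 = 11010100 → 2-byte char #4 = D4 85.
Offset 12: leading byte 0xE9 = 11101001 → 3-byte char #5 = E9 8B 90.
Leading byte 0xE9 = 11101001 matches 1110xxxx → 3-byte sequence.
Byte 1: 0xE9 = 11101001, payload 1001 (4 bits).
Byte 2: 0x8B = 10001011 (10xxxxxx ✓), payload 001011.
Byte 3: 0x90 = 10010000 (10xxxxxx ✓), payload 010000.
Concatenate: 1001001011010000 = 0x92D0 (16 bits → U+92D0).

U+92D0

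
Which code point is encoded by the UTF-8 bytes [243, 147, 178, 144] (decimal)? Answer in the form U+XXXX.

Leading byte 0xF3 = 11110011 matches 11110xxx → 4-byte sequence.
Byte 1: 0xF3 = 11110011, payload 011 (3 bits).
Byte 2: 0x93 = 10010011 (10xxxxxx ✓), payload 010011.
Byte 3: 0xB2 = 10110010 (10xxxxxx ✓), payload 110010.
Byte 4: 0x90 = 10010000 (10xxxxxx ✓), payload 010000.
Concatenate: 011010011110010010000 = 0xD3C90 (21 bits → U+D3C90).

U+D3C90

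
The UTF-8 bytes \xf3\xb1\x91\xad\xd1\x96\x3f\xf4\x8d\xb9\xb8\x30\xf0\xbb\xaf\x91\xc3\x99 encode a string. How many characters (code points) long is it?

Byte at offset 0: 0xF3 = 11110011 → 4-byte char (#1). Advance 4.
Byte at offset 4: 0xD1 = 11010001 → 2-byte char (#2). Advance 2.
Byte at offset 6: 0x3F = 00111111 → 1-byte char (#3). Advance 1.
Byte at offset 7: 0xF4 = 11110100 → 4-byte char (#4). Advance 4.
Byte at offset 11: 0x30 = 00110000 → 1-byte char (#5). Advance 1.
Byte at offset 12: 0xF0 = 11110000 → 4-byte char (#6). Advance 4.
Byte at offset 16: 0xC3 = 11000011 → 2-byte char (#7). Advance 2.
Reached end at offset 18 after 7 code points.

7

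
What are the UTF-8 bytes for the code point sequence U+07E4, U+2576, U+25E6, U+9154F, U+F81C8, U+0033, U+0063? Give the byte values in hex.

DF A4 E2 95 B6 E2 97 A6 F2 91 95 8F F3 B8 87 88 33 63

U+07E4: 2-byte form → DF A4.
U+2576: 3-byte form → E2 95 B6.
U+25E6: 3-byte form → E2 97 A6.
U+9154F: 4-byte form → F2 91 95 8F.
U+F81C8: 4-byte form → F3 B8 87 88.
U+0033: 1-byte form → 33.
U+0063: 1-byte form → 63.
Concatenated (18 bytes): DF A4 E2 95 B6 E2 97 A6 F2 91 95 8F F3 B8 87 88 33 63.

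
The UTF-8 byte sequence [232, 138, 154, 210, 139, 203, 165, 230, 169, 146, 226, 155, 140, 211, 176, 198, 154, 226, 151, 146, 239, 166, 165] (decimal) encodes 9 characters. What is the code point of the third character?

U+02E5

Offset 0: leading byte 0xE8 = 11101000 → 3-byte char #1 = E8 8A 9A.
Offset 3: leading byte 0xD2 = 11010010 → 2-byte char #2 = D2 8B.
Offset 5: leading byte 0xCB = 11001011 → 2-byte char #3 = CB A5.
Leading byte 0xCB = 11001011 matches 110xxxxx → 2-byte sequence.
Byte 1: 0xCB = 11001011, payload 01011 (5 bits).
Byte 2: 0xA5 = 10100101 (10xxxxxx ✓), payload 100101.
Concatenate: 01011100101 = 0x2E5 (11 bits → U+02E5).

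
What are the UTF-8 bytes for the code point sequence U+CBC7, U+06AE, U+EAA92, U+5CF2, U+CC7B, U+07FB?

EC AF 87 DA AE F3 AA AA 92 E5 B3 B2 EC B1 BB DF BB

U+CBC7: 3-byte form → EC AF 87.
U+06AE: 2-byte form → DA AE.
U+EAA92: 4-byte form → F3 AA AA 92.
U+5CF2: 3-byte form → E5 B3 B2.
U+CC7B: 3-byte form → EC B1 BB.
U+07FB: 2-byte form → DF BB.
Concatenated (17 bytes): EC AF 87 DA AE F3 AA AA 92 E5 B3 B2 EC B1 BB DF BB.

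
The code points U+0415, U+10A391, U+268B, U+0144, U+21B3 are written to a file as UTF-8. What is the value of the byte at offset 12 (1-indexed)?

1-indexed offset 12 is 0-indexed offset 11.
U+0415 → 2-byte form D0 95 at offsets 0–1.
U+10A391 → 4-byte form F4 8A 8E 91 at offsets 2–5.
U+268B → 3-byte form E2 9A 8B at offsets 6–8.
U+0144 → 2-byte form C5 84 at offsets 9–10.
U+21B3 → 3-byte form E2 86 B3 at offsets 11–13.
Offset 11 falls in char 5's range; it's byte 1 of E2 86 B3 = 0xE2.

0xE2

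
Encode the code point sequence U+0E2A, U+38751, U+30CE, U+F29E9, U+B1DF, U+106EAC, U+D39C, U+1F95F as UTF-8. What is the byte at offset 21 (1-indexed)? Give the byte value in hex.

0xAC

1-indexed offset 21 is 0-indexed offset 20.
U+0E2A → 3-byte form E0 B8 AA at offsets 0–2.
U+38751 → 4-byte form F0 B8 9D 91 at offsets 3–6.
U+30CE → 3-byte form E3 83 8E at offsets 7–9.
U+F29E9 → 4-byte form F3 B2 A7 A9 at offsets 10–13.
U+B1DF → 3-byte form EB 87 9F at offsets 14–16.
U+106EAC → 4-byte form F4 86 BA AC at offsets 17–20.
Offset 20 falls in char 6's range; it's byte 4 of F4 86 BA AC = 0xAC.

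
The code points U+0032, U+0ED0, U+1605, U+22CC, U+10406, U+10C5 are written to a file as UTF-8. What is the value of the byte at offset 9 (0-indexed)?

0x8C

U+0032 → 1-byte form 32 at offsets 0–0.
U+0ED0 → 3-byte form E0 BB 90 at offsets 1–3.
U+1605 → 3-byte form E1 98 85 at offsets 4–6.
U+22CC → 3-byte form E2 8B 8C at offsets 7–9.
Offset 9 falls in char 4's range; it's byte 3 of E2 8B 8C = 0x8C.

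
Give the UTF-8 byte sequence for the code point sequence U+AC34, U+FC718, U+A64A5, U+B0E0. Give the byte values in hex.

U+AC34: 3-byte form → EA B0 B4.
U+FC718: 4-byte form → F3 BC 9C 98.
U+A64A5: 4-byte form → F2 A6 92 A5.
U+B0E0: 3-byte form → EB 83 A0.
Concatenated (14 bytes): EA B0 B4 F3 BC 9C 98 F2 A6 92 A5 EB 83 A0.

EA B0 B4 F3 BC 9C 98 F2 A6 92 A5 EB 83 A0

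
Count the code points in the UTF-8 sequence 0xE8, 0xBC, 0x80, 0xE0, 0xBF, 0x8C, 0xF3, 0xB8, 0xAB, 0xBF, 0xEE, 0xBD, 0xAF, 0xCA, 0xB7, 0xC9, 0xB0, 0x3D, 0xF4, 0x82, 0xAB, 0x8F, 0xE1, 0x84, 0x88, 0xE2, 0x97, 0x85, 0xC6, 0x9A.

11

Byte at offset 0: 0xE8 = 11101000 → 3-byte char (#1). Advance 3.
Byte at offset 3: 0xE0 = 11100000 → 3-byte char (#2). Advance 3.
Byte at offset 6: 0xF3 = 11110011 → 4-byte char (#3). Advance 4.
Byte at offset 10: 0xEE = 11101110 → 3-byte char (#4). Advance 3.
Byte at offset 13: 0xCA = 11001010 → 2-byte char (#5). Advance 2.
Byte at offset 15: 0xC9 = 11001001 → 2-byte char (#6). Advance 2.
Byte at offset 17: 0x3D = 00111101 → 1-byte char (#7). Advance 1.
Byte at offset 18: 0xF4 = 11110100 → 4-byte char (#8). Advance 4.
Byte at offset 22: 0xE1 = 11100001 → 3-byte char (#9). Advance 3.
Byte at offset 25: 0xE2 = 11100010 → 3-byte char (#10). Advance 3.
Byte at offset 28: 0xC6 = 11000110 → 2-byte char (#11). Advance 2.
Reached end at offset 30 after 11 code points.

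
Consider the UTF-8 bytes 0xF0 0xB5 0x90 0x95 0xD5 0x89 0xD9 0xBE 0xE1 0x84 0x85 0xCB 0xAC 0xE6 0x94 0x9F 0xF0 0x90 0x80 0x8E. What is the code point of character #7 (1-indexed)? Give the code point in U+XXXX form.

Offset 0: leading byte 0xF0 = 11110000 → 4-byte char #1 = F0 B5 90 95.
Offset 4: leading byte 0xD5 = 11010101 → 2-byte char #2 = D5 89.
Offset 6: leading byte 0xD9 = 11011001 → 2-byte char #3 = D9 BE.
Offset 8: leading byte 0xE1 = 11100001 → 3-byte char #4 = E1 84 85.
Offset 11: leading byte 0xCB = 11001011 → 2-byte char #5 = CB AC.
Offset 13: leading byte 0xE6 = 11100110 → 3-byte char #6 = E6 94 9F.
Offset 16: leading byte 0xF0 = 11110000 → 4-byte char #7 = F0 90 80 8E.
Leading byte 0xF0 = 11110000 matches 11110xxx → 4-byte sequence.
Byte 1: 0xF0 = 11110000, payload 000 (3 bits).
Byte 2: 0x90 = 10010000 (10xxxxxx ✓), payload 010000.
Byte 3: 0x80 = 10000000 (10xxxxxx ✓), payload 000000.
Byte 4: 0x8E = 10001110 (10xxxxxx ✓), payload 001110.
Concatenate: 000010000000000001110 = 0x1000E (21 bits → U+1000E).

U+1000E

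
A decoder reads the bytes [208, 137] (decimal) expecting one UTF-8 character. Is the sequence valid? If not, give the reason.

valid

Leading byte 0xD0 = 11010000 → 2-byte form.
Continuation bytes 0x89=10001001 all match 10xxxxxx.
Decoded value 0x409 is ≥ 0x80 (shortest form) and not a surrogate.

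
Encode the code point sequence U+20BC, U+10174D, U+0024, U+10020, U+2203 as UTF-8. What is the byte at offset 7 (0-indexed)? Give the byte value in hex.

U+20BC → 3-byte form E2 82 BC at offsets 0–2.
U+10174D → 4-byte form F4 81 9D 8D at offsets 3–6.
U+0024 → 1-byte form 24 at offsets 7–7.
Offset 7 falls in char 3's range; it's byte 1 of 24 = 0x24.

0x24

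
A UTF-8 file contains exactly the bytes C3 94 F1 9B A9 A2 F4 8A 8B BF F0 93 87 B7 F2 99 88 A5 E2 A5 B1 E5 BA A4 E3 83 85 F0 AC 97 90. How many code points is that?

Byte at offset 0: 0xC3 = 11000011 → 2-byte char (#1). Advance 2.
Byte at offset 2: 0xF1 = 11110001 → 4-byte char (#2). Advance 4.
Byte at offset 6: 0xF4 = 11110100 → 4-byte char (#3). Advance 4.
Byte at offset 10: 0xF0 = 11110000 → 4-byte char (#4). Advance 4.
Byte at offset 14: 0xF2 = 11110010 → 4-byte char (#5). Advance 4.
Byte at offset 18: 0xE2 = 11100010 → 3-byte char (#6). Advance 3.
Byte at offset 21: 0xE5 = 11100101 → 3-byte char (#7). Advance 3.
Byte at offset 24: 0xE3 = 11100011 → 3-byte char (#8). Advance 3.
Byte at offset 27: 0xF0 = 11110000 → 4-byte char (#9). Advance 4.
Reached end at offset 31 after 9 code points.

9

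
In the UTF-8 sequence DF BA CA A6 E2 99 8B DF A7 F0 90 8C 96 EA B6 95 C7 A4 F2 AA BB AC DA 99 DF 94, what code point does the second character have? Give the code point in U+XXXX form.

Offset 0: leading byte 0xDF = 11011111 → 2-byte char #1 = DF BA.
Offset 2: leading byte 0xCA = 11001010 → 2-byte char #2 = CA A6.
Leading byte 0xCA = 11001010 matches 110xxxxx → 2-byte sequence.
Byte 1: 0xCA = 11001010, payload 01010 (5 bits).
Byte 2: 0xA6 = 10100110 (10xxxxxx ✓), payload 100110.
Concatenate: 01010100110 = 0x2A6 (11 bits → U+02A6).

U+02A6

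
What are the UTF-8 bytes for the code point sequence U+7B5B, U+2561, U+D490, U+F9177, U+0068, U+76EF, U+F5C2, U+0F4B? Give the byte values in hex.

E7 AD 9B E2 95 A1 ED 92 90 F3 B9 85 B7 68 E7 9B AF EF 97 82 E0 BD 8B

U+7B5B: 3-byte form → E7 AD 9B.
U+2561: 3-byte form → E2 95 A1.
U+D490: 3-byte form → ED 92 90.
U+F9177: 4-byte form → F3 B9 85 B7.
U+0068: 1-byte form → 68.
U+76EF: 3-byte form → E7 9B AF.
U+F5C2: 3-byte form → EF 97 82.
U+0F4B: 3-byte form → E0 BD 8B.
Concatenated (23 bytes): E7 AD 9B E2 95 A1 ED 92 90 F3 B9 85 B7 68 E7 9B AF EF 97 82 E0 BD 8B.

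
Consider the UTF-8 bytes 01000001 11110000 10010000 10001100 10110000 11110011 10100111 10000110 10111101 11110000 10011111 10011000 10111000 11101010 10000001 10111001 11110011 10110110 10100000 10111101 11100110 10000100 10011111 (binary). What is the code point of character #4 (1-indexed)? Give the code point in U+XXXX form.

U+1F638

Offset 0: leading byte 0x41 = 01000001 → 1-byte char #1 = 41.
Offset 1: leading byte 0xF0 = 11110000 → 4-byte char #2 = F0 90 8C B0.
Offset 5: leading byte 0xF3 = 11110011 → 4-byte char #3 = F3 A7 86 BD.
Offset 9: leading byte 0xF0 = 11110000 → 4-byte char #4 = F0 9F 98 B8.
Leading byte 0xF0 = 11110000 matches 11110xxx → 4-byte sequence.
Byte 1: 0xF0 = 11110000, payload 000 (3 bits).
Byte 2: 0x9F = 10011111 (10xxxxxx ✓), payload 011111.
Byte 3: 0x98 = 10011000 (10xxxxxx ✓), payload 011000.
Byte 4: 0xB8 = 10111000 (10xxxxxx ✓), payload 111000.
Concatenate: 000011111011000111000 = 0x1F638 (21 bits → U+1F638).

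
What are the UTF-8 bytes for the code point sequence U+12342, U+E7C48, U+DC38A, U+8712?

F0 92 8D 82 F3 A7 B1 88 F3 9C 8E 8A E8 9C 92

U+12342: 4-byte form → F0 92 8D 82.
U+E7C48: 4-byte form → F3 A7 B1 88.
U+DC38A: 4-byte form → F3 9C 8E 8A.
U+8712: 3-byte form → E8 9C 92.
Concatenated (15 bytes): F0 92 8D 82 F3 A7 B1 88 F3 9C 8E 8A E8 9C 92.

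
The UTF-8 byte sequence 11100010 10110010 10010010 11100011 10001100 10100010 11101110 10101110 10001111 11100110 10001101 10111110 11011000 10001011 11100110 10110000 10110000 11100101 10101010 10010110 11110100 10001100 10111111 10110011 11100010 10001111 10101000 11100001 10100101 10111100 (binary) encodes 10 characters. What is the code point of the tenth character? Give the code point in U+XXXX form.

Offset 0: leading byte 0xE2 = 11100010 → 3-byte char #1 = E2 B2 92.
Offset 3: leading byte 0xE3 = 11100011 → 3-byte char #2 = E3 8C A2.
Offset 6: leading byte 0xEE = 11101110 → 3-byte char #3 = EE AE 8F.
Offset 9: leading byte 0xE6 = 11100110 → 3-byte char #4 = E6 8D BE.
Offset 12: leading byte 0xD8 = 11011000 → 2-byte char #5 = D8 8B.
Offset 14: leading byte 0xE6 = 11100110 → 3-byte char #6 = E6 B0 B0.
Offset 17: leading byte 0xE5 = 11100101 → 3-byte char #7 = E5 AA 96.
Offset 20: leading byte 0xF4 = 11110100 → 4-byte char #8 = F4 8C BF B3.
Offset 24: leading byte 0xE2 = 11100010 → 3-byte char #9 = E2 8F A8.
Offset 27: leading byte 0xE1 = 11100001 → 3-byte char #10 = E1 A5 BC.
Leading byte 0xE1 = 11100001 matches 1110xxxx → 3-byte sequence.
Byte 1: 0xE1 = 11100001, payload 0001 (4 bits).
Byte 2: 0xA5 = 10100101 (10xxxxxx ✓), payload 100101.
Byte 3: 0xBC = 10111100 (10xxxxxx ✓), payload 111100.
Concatenate: 0001100101111100 = 0x197C (16 bits → U+197C).

U+197C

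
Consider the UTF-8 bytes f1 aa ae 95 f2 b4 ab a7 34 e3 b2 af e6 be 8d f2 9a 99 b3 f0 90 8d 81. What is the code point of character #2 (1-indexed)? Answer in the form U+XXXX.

U+B4AE7

Offset 0: leading byte 0xF1 = 11110001 → 4-byte char #1 = F1 AA AE 95.
Offset 4: leading byte 0xF2 = 11110010 → 4-byte char #2 = F2 B4 AB A7.
Leading byte 0xF2 = 11110010 matches 11110xxx → 4-byte sequence.
Byte 1: 0xF2 = 11110010, payload 010 (3 bits).
Byte 2: 0xB4 = 10110100 (10xxxxxx ✓), payload 110100.
Byte 3: 0xAB = 10101011 (10xxxxxx ✓), payload 101011.
Byte 4: 0xA7 = 10100111 (10xxxxxx ✓), payload 100111.
Concatenate: 010110100101011100111 = 0xB4AE7 (21 bits → U+B4AE7).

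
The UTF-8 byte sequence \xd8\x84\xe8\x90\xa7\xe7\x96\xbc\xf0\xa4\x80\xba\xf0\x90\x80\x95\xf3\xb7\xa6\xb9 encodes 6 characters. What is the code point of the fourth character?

U+2403A

Offset 0: leading byte 0xD8 = 11011000 → 2-byte char #1 = D8 84.
Offset 2: leading byte 0xE8 = 11101000 → 3-byte char #2 = E8 90 A7.
Offset 5: leading byte 0xE7 = 11100111 → 3-byte char #3 = E7 96 BC.
Offset 8: leading byte 0xF0 = 11110000 → 4-byte char #4 = F0 A4 80 BA.
Leading byte 0xF0 = 11110000 matches 11110xxx → 4-byte sequence.
Byte 1: 0xF0 = 11110000, payload 000 (3 bits).
Byte 2: 0xA4 = 10100100 (10xxxxxx ✓), payload 100100.
Byte 3: 0x80 = 10000000 (10xxxxxx ✓), payload 000000.
Byte 4: 0xBA = 10111010 (10xxxxxx ✓), payload 111010.
Concatenate: 000100100000000111010 = 0x2403A (21 bits → U+2403A).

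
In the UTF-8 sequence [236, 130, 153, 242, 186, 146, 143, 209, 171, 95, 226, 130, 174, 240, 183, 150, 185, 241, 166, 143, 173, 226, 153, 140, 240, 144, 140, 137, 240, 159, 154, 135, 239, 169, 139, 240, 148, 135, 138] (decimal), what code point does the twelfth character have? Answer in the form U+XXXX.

U+141CA

Offset 0: leading byte 0xEC = 11101100 → 3-byte char #1 = EC 82 99.
Offset 3: leading byte 0xF2 = 11110010 → 4-byte char #2 = F2 BA 92 8F.
Offset 7: leading byte 0xD1 = 11010001 → 2-byte char #3 = D1 AB.
Offset 9: leading byte 0x5F = 01011111 → 1-byte char #4 = 5F.
Offset 10: leading byte 0xE2 = 11100010 → 3-byte char #5 = E2 82 AE.
Offset 13: leading byte 0xF0 = 11110000 → 4-byte char #6 = F0 B7 96 B9.
Offset 17: leading byte 0xF1 = 11110001 → 4-byte char #7 = F1 A6 8F AD.
Offset 21: leading byte 0xE2 = 11100010 → 3-byte char #8 = E2 99 8C.
Offset 24: leading byte 0xF0 = 11110000 → 4-byte char #9 = F0 90 8C 89.
Offset 28: leading byte 0xF0 = 11110000 → 4-byte char #10 = F0 9F 9A 87.
Offset 32: leading byte 0xEF = 11101111 → 3-byte char #11 = EF A9 8B.
Offset 35: leading byte 0xF0 = 11110000 → 4-byte char #12 = F0 94 87 8A.
Leading byte 0xF0 = 11110000 matches 11110xxx → 4-byte sequence.
Byte 1: 0xF0 = 11110000, payload 000 (3 bits).
Byte 2: 0x94 = 10010100 (10xxxxxx ✓), payload 010100.
Byte 3: 0x87 = 10000111 (10xxxxxx ✓), payload 000111.
Byte 4: 0x8A = 10001010 (10xxxxxx ✓), payload 001010.
Concatenate: 000010100000111001010 = 0x141CA (21 bits → U+141CA).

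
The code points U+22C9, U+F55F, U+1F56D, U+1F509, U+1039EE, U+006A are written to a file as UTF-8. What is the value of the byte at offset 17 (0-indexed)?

0xAE

U+22C9 → 3-byte form E2 8B 89 at offsets 0–2.
U+F55F → 3-byte form EF 95 9F at offsets 3–5.
U+1F56D → 4-byte form F0 9F 95 AD at offsets 6–9.
U+1F509 → 4-byte form F0 9F 94 89 at offsets 10–13.
U+1039EE → 4-byte form F4 83 A7 AE at offsets 14–17.
Offset 17 falls in char 5's range; it's byte 4 of F4 83 A7 AE = 0xAE.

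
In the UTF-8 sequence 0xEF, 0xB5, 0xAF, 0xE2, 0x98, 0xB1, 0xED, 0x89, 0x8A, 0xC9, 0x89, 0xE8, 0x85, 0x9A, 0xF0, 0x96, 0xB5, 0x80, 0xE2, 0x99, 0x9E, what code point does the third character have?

U+D24A

Offset 0: leading byte 0xEF = 11101111 → 3-byte char #1 = EF B5 AF.
Offset 3: leading byte 0xE2 = 11100010 → 3-byte char #2 = E2 98 B1.
Offset 6: leading byte 0xED = 11101101 → 3-byte char #3 = ED 89 8A.
Leading byte 0xED = 11101101 matches 1110xxxx → 3-byte sequence.
Byte 1: 0xED = 11101101, payload 1101 (4 bits).
Byte 2: 0x89 = 10001001 (10xxxxxx ✓), payload 001001.
Byte 3: 0x8A = 10001010 (10xxxxxx ✓), payload 001010.
Concatenate: 1101001001001010 = 0xD24A (16 bits → U+D24A).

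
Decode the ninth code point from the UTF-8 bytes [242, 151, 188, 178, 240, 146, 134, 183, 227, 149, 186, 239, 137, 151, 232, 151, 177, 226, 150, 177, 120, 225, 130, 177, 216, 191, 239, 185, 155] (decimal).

Offset 0: leading byte 0xF2 = 11110010 → 4-byte char #1 = F2 97 BC B2.
Offset 4: leading byte 0xF0 = 11110000 → 4-byte char #2 = F0 92 86 B7.
Offset 8: leading byte 0xE3 = 11100011 → 3-byte char #3 = E3 95 BA.
Offset 11: leading byte 0xEF = 11101111 → 3-byte char #4 = EF 89 97.
Offset 14: leading byte 0xE8 = 11101000 → 3-byte char #5 = E8 97 B1.
Offset 17: leading byte 0xE2 = 11100010 → 3-byte char #6 = E2 96 B1.
Offset 20: leading byte 0x78 = 01111000 → 1-byte char #7 = 78.
Offset 21: leading byte 0xE1 = 11100001 → 3-byte char #8 = E1 82 B1.
Offset 24: leading byte 0xD8 = 11011000 → 2-byte char #9 = D8 BF.
Leading byte 0xD8 = 11011000 matches 110xxxxx → 2-byte sequence.
Byte 1: 0xD8 = 11011000, payload 11000 (5 bits).
Byte 2: 0xBF = 10111111 (10xxxxxx ✓), payload 111111.
Concatenate: 11000111111 = 0x63F (11 bits → U+063F).

U+063F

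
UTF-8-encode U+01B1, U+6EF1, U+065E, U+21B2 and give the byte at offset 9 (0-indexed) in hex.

U+01B1 → 2-byte form C6 B1 at offsets 0–1.
U+6EF1 → 3-byte form E6 BB B1 at offsets 2–4.
U+065E → 2-byte form D9 9E at offsets 5–6.
U+21B2 → 3-byte form E2 86 B2 at offsets 7–9.
Offset 9 falls in char 4's range; it's byte 3 of E2 86 B2 = 0xB2.

0xB2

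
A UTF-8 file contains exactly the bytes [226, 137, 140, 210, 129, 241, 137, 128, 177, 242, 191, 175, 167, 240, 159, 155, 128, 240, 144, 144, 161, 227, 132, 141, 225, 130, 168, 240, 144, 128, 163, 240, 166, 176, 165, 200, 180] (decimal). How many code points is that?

11

Byte at offset 0: 0xE2 = 11100010 → 3-byte char (#1). Advance 3.
Byte at offset 3: 0xD2 = 11010010 → 2-byte char (#2). Advance 2.
Byte at offset 5: 0xF1 = 11110001 → 4-byte char (#3). Advance 4.
Byte at offset 9: 0xF2 = 11110010 → 4-byte char (#4). Advance 4.
Byte at offset 13: 0xF0 = 11110000 → 4-byte char (#5). Advance 4.
Byte at offset 17: 0xF0 = 11110000 → 4-byte char (#6). Advance 4.
Byte at offset 21: 0xE3 = 11100011 → 3-byte char (#7). Advance 3.
Byte at offset 24: 0xE1 = 11100001 → 3-byte char (#8). Advance 3.
Byte at offset 27: 0xF0 = 11110000 → 4-byte char (#9). Advance 4.
Byte at offset 31: 0xF0 = 11110000 → 4-byte char (#10). Advance 4.
Byte at offset 35: 0xC8 = 11001000 → 2-byte char (#11). Advance 2.
Reached end at offset 37 after 11 code points.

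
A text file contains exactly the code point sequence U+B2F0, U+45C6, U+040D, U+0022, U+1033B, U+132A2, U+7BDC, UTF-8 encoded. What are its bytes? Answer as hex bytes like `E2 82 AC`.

U+B2F0: 3-byte form → EB 8B B0.
U+45C6: 3-byte form → E4 97 86.
U+040D: 2-byte form → D0 8D.
U+0022: 1-byte form → 22.
U+1033B: 4-byte form → F0 90 8C BB.
U+132A2: 4-byte form → F0 93 8A A2.
U+7BDC: 3-byte form → E7 AF 9C.
Concatenated (20 bytes): EB 8B B0 E4 97 86 D0 8D 22 F0 90 8C BB F0 93 8A A2 E7 AF 9C.

EB 8B B0 E4 97 86 D0 8D 22 F0 90 8C BB F0 93 8A A2 E7 AF 9C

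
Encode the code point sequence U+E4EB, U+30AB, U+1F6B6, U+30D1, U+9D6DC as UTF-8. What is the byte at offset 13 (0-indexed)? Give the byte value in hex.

U+E4EB → 3-byte form EE 93 AB at offsets 0–2.
U+30AB → 3-byte form E3 82 AB at offsets 3–5.
U+1F6B6 → 4-byte form F0 9F 9A B6 at offsets 6–9.
U+30D1 → 3-byte form E3 83 91 at offsets 10–12.
U+9D6DC → 4-byte form F2 9D 9B 9C at offsets 13–16.
Offset 13 falls in char 5's range; it's byte 1 of F2 9D 9B 9C = 0xF2.

0xF2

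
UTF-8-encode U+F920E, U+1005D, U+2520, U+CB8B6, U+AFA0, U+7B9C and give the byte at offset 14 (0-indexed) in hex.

0xB6

U+F920E → 4-byte form F3 B9 88 8E at offsets 0–3.
U+1005D → 4-byte form F0 90 81 9D at offsets 4–7.
U+2520 → 3-byte form E2 94 A0 at offsets 8–10.
U+CB8B6 → 4-byte form F3 8B A2 B6 at offsets 11–14.
Offset 14 falls in char 4's range; it's byte 4 of F3 8B A2 B6 = 0xB6.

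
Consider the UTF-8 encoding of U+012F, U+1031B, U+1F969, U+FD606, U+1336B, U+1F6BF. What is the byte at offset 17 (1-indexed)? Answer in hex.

1-indexed offset 17 is 0-indexed offset 16.
U+012F → 2-byte form C4 AF at offsets 0–1.
U+1031B → 4-byte form F0 90 8C 9B at offsets 2–5.
U+1F969 → 4-byte form F0 9F A5 A9 at offsets 6–9.
U+FD606 → 4-byte form F3 BD 98 86 at offsets 10–13.
U+1336B → 4-byte form F0 93 8D AB at offsets 14–17.
Offset 16 falls in char 5's range; it's byte 3 of F0 93 8D AB = 0x8D.

0x8D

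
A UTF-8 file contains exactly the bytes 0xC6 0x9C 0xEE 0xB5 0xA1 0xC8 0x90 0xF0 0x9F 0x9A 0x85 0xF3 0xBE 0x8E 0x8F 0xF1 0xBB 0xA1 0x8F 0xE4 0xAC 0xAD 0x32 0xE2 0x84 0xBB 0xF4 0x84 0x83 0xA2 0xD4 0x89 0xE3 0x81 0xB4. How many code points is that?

Byte at offset 0: 0xC6 = 11000110 → 2-byte char (#1). Advance 2.
Byte at offset 2: 0xEE = 11101110 → 3-byte char (#2). Advance 3.
Byte at offset 5: 0xC8 = 11001000 → 2-byte char (#3). Advance 2.
Byte at offset 7: 0xF0 = 11110000 → 4-byte char (#4). Advance 4.
Byte at offset 11: 0xF3 = 11110011 → 4-byte char (#5). Advance 4.
Byte at offset 15: 0xF1 = 11110001 → 4-byte char (#6). Advance 4.
Byte at offset 19: 0xE4 = 11100100 → 3-byte char (#7). Advance 3.
Byte at offset 22: 0x32 = 00110010 → 1-byte char (#8). Advance 1.
Byte at offset 23: 0xE2 = 11100010 → 3-byte char (#9). Advance 3.
Byte at offset 26: 0xF4 = 11110100 → 4-byte char (#10). Advance 4.
Byte at offset 30: 0xD4 = 11010100 → 2-byte char (#11). Advance 2.
Byte at offset 32: 0xE3 = 11100011 → 3-byte char (#12). Advance 3.
Reached end at offset 35 after 12 code points.

12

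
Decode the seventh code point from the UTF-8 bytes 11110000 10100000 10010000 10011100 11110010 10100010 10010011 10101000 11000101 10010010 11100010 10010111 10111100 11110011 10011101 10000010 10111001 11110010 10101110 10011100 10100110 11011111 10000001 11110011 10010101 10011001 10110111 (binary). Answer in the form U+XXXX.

Offset 0: leading byte 0xF0 = 11110000 → 4-byte char #1 = F0 A0 90 9C.
Offset 4: leading byte 0xF2 = 11110010 → 4-byte char #2 = F2 A2 93 A8.
Offset 8: leading byte 0xC5 = 11000101 → 2-byte char #3 = C5 92.
Offset 10: leading byte 0xE2 = 11100010 → 3-byte char #4 = E2 97 BC.
Offset 13: leading byte 0xF3 = 11110011 → 4-byte char #5 = F3 9D 82 B9.
Offset 17: leading byte 0xF2 = 11110010 → 4-byte char #6 = F2 AE 9C A6.
Offset 21: leading byte 0xDF = 11011111 → 2-byte char #7 = DF 81.
Leading byte 0xDF = 11011111 matches 110xxxxx → 2-byte sequence.
Byte 1: 0xDF = 11011111, payload 11111 (5 bits).
Byte 2: 0x81 = 10000001 (10xxxxxx ✓), payload 000001.
Concatenate: 11111000001 = 0x7C1 (11 bits → U+07C1).

U+07C1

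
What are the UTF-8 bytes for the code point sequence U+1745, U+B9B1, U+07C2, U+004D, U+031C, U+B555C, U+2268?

E1 9D 85 EB A6 B1 DF 82 4D CC 9C F2 B5 95 9C E2 89 A8

U+1745: 3-byte form → E1 9D 85.
U+B9B1: 3-byte form → EB A6 B1.
U+07C2: 2-byte form → DF 82.
U+004D: 1-byte form → 4D.
U+031C: 2-byte form → CC 9C.
U+B555C: 4-byte form → F2 B5 95 9C.
U+2268: 3-byte form → E2 89 A8.
Concatenated (18 bytes): E1 9D 85 EB A6 B1 DF 82 4D CC 9C F2 B5 95 9C E2 89 A8.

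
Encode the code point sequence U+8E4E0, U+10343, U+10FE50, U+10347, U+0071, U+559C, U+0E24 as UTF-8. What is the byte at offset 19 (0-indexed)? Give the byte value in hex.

U+8E4E0 → 4-byte form F2 8E 93 A0 at offsets 0–3.
U+10343 → 4-byte form F0 90 8D 83 at offsets 4–7.
U+10FE50 → 4-byte form F4 8F B9 90 at offsets 8–11.
U+10347 → 4-byte form F0 90 8D 87 at offsets 12–15.
U+0071 → 1-byte form 71 at offsets 16–16.
U+559C → 3-byte form E5 96 9C at offsets 17–19.
Offset 19 falls in char 6's range; it's byte 3 of E5 96 9C = 0x9C.

0x9C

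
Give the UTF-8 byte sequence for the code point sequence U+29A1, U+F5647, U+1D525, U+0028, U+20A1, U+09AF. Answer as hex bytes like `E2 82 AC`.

U+29A1: 3-byte form → E2 A6 A1.
U+F5647: 4-byte form → F3 B5 99 87.
U+1D525: 4-byte form → F0 9D 94 A5.
U+0028: 1-byte form → 28.
U+20A1: 3-byte form → E2 82 A1.
U+09AF: 3-byte form → E0 A6 AF.
Concatenated (18 bytes): E2 A6 A1 F3 B5 99 87 F0 9D 94 A5 28 E2 82 A1 E0 A6 AF.

E2 A6 A1 F3 B5 99 87 F0 9D 94 A5 28 E2 82 A1 E0 A6 AF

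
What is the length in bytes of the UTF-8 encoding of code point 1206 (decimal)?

U+04B6 = 0x4B6. UTF-8 uses 1 byte below 0x80, 2 below 0x800, 3 below 0x10000, 4 up to 0x10FFFF. 0x4B6 is in U+0080–U+07FF → 2 bytes.

2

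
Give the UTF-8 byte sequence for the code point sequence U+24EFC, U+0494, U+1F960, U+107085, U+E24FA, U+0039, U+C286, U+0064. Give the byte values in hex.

U+24EFC: 4-byte form → F0 A4 BB BC.
U+0494: 2-byte form → D2 94.
U+1F960: 4-byte form → F0 9F A5 A0.
U+107085: 4-byte form → F4 87 82 85.
U+E24FA: 4-byte form → F3 A2 93 BA.
U+0039: 1-byte form → 39.
U+C286: 3-byte form → EC 8A 86.
U+0064: 1-byte form → 64.
Concatenated (23 bytes): F0 A4 BB BC D2 94 F0 9F A5 A0 F4 87 82 85 F3 A2 93 BA 39 EC 8A 86 64.

F0 A4 BB BC D2 94 F0 9F A5 A0 F4 87 82 85 F3 A2 93 BA 39 EC 8A 86 64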